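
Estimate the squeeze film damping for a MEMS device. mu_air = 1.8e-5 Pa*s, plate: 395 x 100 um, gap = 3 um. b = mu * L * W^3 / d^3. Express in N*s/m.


Step 1: Convert to SI.
L = 395e-6 m, W = 100e-6 m, d = 3e-6 m
Step 2: W^3 = (100e-6)^3 = 1.00e-12 m^3
Step 3: d^3 = (3e-6)^3 = 2.70e-17 m^3
Step 4: b = 1.8e-5 * 395e-6 * 1.00e-12 / 2.70e-17
b = 2.63e-04 N*s/m


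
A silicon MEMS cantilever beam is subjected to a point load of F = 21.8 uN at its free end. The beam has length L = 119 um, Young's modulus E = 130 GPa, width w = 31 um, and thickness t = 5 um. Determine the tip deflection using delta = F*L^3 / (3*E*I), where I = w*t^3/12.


Step 1: Calculate the second moment of area.
I = w * t^3 / 12 = 31 * 5^3 / 12 = 322.9167 um^4
Step 2: Convert E to consistent units (1 GPa = 1000 uN/um^2).
E = 130 GPa = 130000 uN/um^2
Step 3: Calculate tip deflection.
delta = F * L^3 / (3 * E * I)
delta = 21.8 * 119^3 / (3 * 130000 * 322.9167)
delta = 0.2917 um


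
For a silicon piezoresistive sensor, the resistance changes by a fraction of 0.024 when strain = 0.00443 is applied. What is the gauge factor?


Step 1: Identify values.
dR/R = 0.024, strain = 0.00443
Step 2: GF = (dR/R) / strain = 0.024 / 0.00443
GF = 5.4


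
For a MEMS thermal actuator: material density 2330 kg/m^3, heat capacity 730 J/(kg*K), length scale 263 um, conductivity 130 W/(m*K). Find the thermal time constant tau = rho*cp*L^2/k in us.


Step 1: Convert L to m: L = 263e-6 m
Step 2: L^2 = (263e-6)^2 = 6.9169e-08 m^2
Step 3: tau = 2330 * 730 * 6.9169e-08 / 130 = 9.0499655e-04 s
Step 4: Convert to microseconds (multiply by 1e6).
tau = 904.997 us


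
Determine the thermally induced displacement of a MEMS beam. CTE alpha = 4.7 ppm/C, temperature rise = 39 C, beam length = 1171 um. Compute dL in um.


Step 1: Convert CTE: alpha = 4.7 ppm/C = 4.7e-6 /C
Step 2: dL = 4.7e-6 * 39 * 1171
dL = 0.2146 um


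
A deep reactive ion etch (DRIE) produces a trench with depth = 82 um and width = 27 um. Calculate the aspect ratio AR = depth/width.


Step 1: AR = depth / width
Step 2: AR = 82 / 27
AR = 3.0


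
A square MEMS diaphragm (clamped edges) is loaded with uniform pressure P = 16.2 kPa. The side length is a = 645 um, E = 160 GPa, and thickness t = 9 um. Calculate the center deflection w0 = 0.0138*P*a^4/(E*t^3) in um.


Step 1: Convert pressure to compatible units (E is in GPa, so P in GPa).
P = 16.2 kPa = 16.2e-6 GPa
Step 2: Compute numerator: 0.0138 * P * a^4.
a^4 = 645^4 = 173076800625
numerator = 0.0138 * 16.2e-6 * 173076800625 = 3.8693e+04
Step 3: Compute denominator: E * t^3 = 160 * 9^3 = 116640
Step 4: w0 = numerator / denominator = 3.8693e+04 / 116640 = 0.3317 um


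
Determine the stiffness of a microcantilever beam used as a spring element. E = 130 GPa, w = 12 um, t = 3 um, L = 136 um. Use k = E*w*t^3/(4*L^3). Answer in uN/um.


Step 1: Convert E to consistent units (1 GPa = 1000 uN/um^2).
E = 130 GPa = 130000 uN/um^2
Step 2: Compute t^3 = 3^3 = 27
Step 3: Compute L^3 = 136^3 = 2515456
Step 4: k = 130000 * 12 * 27 / (4 * 2515456)
k = 4.1861 uN/um


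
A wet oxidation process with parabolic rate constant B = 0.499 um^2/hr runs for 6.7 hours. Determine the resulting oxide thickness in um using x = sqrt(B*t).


Step 1: Compute B*t = 0.499 * 6.7 = 3.3433
Step 2: x = sqrt(3.3433)
x = 1.828 um


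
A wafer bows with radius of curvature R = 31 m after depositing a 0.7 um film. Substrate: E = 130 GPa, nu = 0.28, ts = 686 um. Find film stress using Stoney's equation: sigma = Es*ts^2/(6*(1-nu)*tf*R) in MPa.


Step 1: Compute numerator: Es * ts^2 = 130 * 686^2 = 61177480 (GPa*um^2)
Step 2: Compute denominator (R in um): 6*(1-nu)*tf*R = 6*0.72*0.7*31e6 = 93744000.0 (um^2)
Step 3: sigma (GPa) = 61177480 / 93744000.0 = 6.52602e-01 GPa
Step 4: Convert to MPa (x1000): sigma = 652.6 MPa


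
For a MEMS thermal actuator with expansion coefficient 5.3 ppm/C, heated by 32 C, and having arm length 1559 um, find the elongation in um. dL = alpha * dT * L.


Step 1: Convert CTE: alpha = 5.3 ppm/C = 5.3e-6 /C
Step 2: dL = 5.3e-6 * 32 * 1559
dL = 0.2644 um


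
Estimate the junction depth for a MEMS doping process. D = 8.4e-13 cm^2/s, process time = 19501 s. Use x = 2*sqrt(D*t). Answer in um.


Step 1: Compute D*t = 8.4e-13 * 19501 = 1.638084e-08 cm^2
Step 2: sqrt(D*t) = 1.2799e-04 cm
Step 3: x = 2 * 1.2799e-04 cm = 2.5598e-04 cm
Step 4: Convert to um (1 cm = 1e4 um): x = 2.56 um


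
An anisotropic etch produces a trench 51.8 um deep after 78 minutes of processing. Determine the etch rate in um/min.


Step 1: Etch rate = depth / time
Step 2: rate = 51.8 / 78
rate = 0.664 um/min


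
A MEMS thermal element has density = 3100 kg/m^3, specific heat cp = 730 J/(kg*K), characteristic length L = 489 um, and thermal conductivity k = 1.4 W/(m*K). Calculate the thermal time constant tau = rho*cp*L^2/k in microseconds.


Step 1: Convert L to m: L = 489e-6 m
Step 2: L^2 = (489e-6)^2 = 2.39121e-07 m^2
Step 3: tau = 3100 * 730 * 2.39121e-07 / 1.4 = 3.8652201643e-01 s
Step 4: Convert to microseconds (multiply by 1e6).
tau = 386522.016 us


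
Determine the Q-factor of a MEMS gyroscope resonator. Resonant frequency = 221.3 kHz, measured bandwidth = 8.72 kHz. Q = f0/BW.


Step 1: Q = f0 / bandwidth
Step 2: Q = 221.3 / 8.72
Q = 25.4


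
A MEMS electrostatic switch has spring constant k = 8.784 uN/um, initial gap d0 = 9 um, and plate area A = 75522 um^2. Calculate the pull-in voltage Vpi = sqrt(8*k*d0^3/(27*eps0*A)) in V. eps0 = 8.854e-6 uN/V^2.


Step 1: Compute numerator: 8 * k * d0^3 = 8 * 8.784 * 9^3 = 51228.288
Step 2: Compute denominator: 27 * eps0 * A = 27 * 8.854e-6 * 75522 = 18.054138
Step 3: Vpi = sqrt(51228.288 / 18.054138)
Vpi = 53.27 V


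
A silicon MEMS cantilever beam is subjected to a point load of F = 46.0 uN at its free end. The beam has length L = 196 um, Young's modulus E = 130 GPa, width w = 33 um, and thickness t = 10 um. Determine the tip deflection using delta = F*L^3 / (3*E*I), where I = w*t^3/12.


Step 1: Calculate the second moment of area.
I = w * t^3 / 12 = 33 * 10^3 / 12 = 2750.0 um^4
Step 2: Convert E to consistent units (1 GPa = 1000 uN/um^2).
E = 130 GPa = 130000 uN/um^2
Step 3: Calculate tip deflection.
delta = F * L^3 / (3 * E * I)
delta = 46.0 * 196^3 / (3 * 130000 * 2750.0)
delta = 0.3229 um


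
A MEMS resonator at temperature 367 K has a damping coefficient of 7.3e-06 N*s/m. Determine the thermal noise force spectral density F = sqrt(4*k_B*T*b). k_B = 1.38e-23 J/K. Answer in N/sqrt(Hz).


Step 1: Compute 4 * k_B * T * b
= 4 * 1.38e-23 * 367 * 7.3e-06
= 1.4789e-25 N^2/Hz
Step 2: F_noise = sqrt(1.4789e-25)
F_noise = 3.85e-13 N/sqrt(Hz)


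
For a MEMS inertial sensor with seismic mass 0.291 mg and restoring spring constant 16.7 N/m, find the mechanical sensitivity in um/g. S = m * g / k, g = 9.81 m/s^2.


Step 1: Convert mass: m = 0.291 mg = 2.91e-07 kg
Step 2: S = m * g / k = 2.91e-07 * 9.81 / 16.7
Step 3: S = 1.71e-07 m/g
Step 4: Convert to um/g: S = 0.171 um/g


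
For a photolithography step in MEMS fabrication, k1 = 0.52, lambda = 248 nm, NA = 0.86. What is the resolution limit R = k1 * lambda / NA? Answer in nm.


Step 1: Identify values: k1 = 0.52, lambda = 248 nm, NA = 0.86
Step 2: R = k1 * lambda / NA
R = 0.52 * 248 / 0.86
R = 150.0 nm


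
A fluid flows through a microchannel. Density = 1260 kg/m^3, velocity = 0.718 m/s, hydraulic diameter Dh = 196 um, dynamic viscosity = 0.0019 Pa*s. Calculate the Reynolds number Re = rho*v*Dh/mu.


Step 1: Convert Dh to meters: Dh = 196e-6 m
Step 2: Re = rho * v * Dh / mu
Re = 1260 * 0.718 * 196e-6 / 0.0019
Re = 93.325


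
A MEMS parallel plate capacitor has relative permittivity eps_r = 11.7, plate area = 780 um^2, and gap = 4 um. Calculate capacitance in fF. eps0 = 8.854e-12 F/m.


Step 1: Convert area to m^2: A = 780e-12 m^2
Step 2: Convert gap to m: d = 4e-6 m
Step 3: C = eps0 * eps_r * A / d
C = 8.854e-12 * 11.7 * 780e-12 / 4e-6
Step 4: Convert to fF (multiply by 1e15).
C = 20.2 fF


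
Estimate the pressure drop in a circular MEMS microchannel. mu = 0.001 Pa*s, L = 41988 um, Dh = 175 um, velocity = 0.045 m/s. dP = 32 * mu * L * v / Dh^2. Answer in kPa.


Step 1: Convert to SI: L = 41988e-6 m, Dh = 175e-6 m
Step 2: dP = 32 * 0.001 * 41988e-6 * 0.045 / (175e-6)^2
Step 3: dP = 1974.29 Pa
Step 4: Convert to kPa: dP = 1.97 kPa


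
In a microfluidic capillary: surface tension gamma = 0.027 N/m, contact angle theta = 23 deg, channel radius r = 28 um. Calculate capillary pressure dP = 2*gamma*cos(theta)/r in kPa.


Step 1: cos(23 deg) = 0.9205
Step 2: Convert r to m: r = 28e-6 m
Step 3: dP = 2 * 0.027 * 0.9205 / 28e-6 = 1775.3 Pa
Step 4: Convert Pa to kPa (divide by 1000).
dP = 1.78 kPa


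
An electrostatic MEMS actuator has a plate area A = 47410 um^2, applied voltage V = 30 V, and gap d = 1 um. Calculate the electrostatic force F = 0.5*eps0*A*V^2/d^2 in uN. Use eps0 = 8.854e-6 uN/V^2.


Step 1: Identify parameters.
eps0 = 8.854e-6 uN/V^2, A = 47410 um^2, V = 30 V, d = 1 um
Step 2: Compute V^2 = 30^2 = 900
Step 3: Compute d^2 = 1^2 = 1
Step 4: F = 0.5 * 8.854e-6 * 47410 * 900 / 1
F = 188.896 uN


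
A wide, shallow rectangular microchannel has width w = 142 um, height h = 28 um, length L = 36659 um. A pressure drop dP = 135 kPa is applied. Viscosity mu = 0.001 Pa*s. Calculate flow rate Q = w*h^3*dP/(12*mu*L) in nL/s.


Step 1: Convert all dimensions to SI (meters).
w = 142e-6 m, h = 28e-6 m, L = 36659e-6 m, dP = 135e3 Pa
Step 2: Q = w * h^3 * dP / (12 * mu * L)
Q = 142e-6 * (28e-6)^3 * 135e3 / (12 * 0.001 * 36659e-6) = 9.5660875e-10 m^3/s
Step 3: Convert Q from m^3/s to nL/s (1 m^3 = 1e12 nL, so multiply by 1e12).
Q = 956.609 nL/s


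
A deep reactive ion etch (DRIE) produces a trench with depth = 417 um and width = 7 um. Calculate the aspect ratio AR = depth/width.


Step 1: AR = depth / width
Step 2: AR = 417 / 7
AR = 59.6


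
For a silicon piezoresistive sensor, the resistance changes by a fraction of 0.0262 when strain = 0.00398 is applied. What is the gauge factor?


Step 1: Identify values.
dR/R = 0.0262, strain = 0.00398
Step 2: GF = (dR/R) / strain = 0.0262 / 0.00398
GF = 6.6


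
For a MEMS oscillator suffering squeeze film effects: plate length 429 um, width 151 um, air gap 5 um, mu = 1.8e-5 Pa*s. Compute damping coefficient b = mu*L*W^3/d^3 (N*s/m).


Step 1: Convert to SI.
L = 429e-6 m, W = 151e-6 m, d = 5e-6 m
Step 2: W^3 = (151e-6)^3 = 3.44e-12 m^3
Step 3: d^3 = (5e-6)^3 = 1.25e-16 m^3
Step 4: b = 1.8e-5 * 429e-6 * 3.44e-12 / 1.25e-16
b = 2.13e-04 N*s/m


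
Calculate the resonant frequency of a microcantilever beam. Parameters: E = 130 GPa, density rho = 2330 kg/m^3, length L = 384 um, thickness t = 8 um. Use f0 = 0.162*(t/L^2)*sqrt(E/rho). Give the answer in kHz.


Step 1: Convert units to SI.
t_SI = 8e-6 m, L_SI = 384e-6 m
Step 2: Calculate sqrt(E/rho).
sqrt(130e9 / 2330) = 7469.54 m/s
Step 3: Compute f0.
f0 = 0.162 * 8e-6 / (384e-6)^2 * 7469.54 = 65650.3 Hz = 65.65 kHz


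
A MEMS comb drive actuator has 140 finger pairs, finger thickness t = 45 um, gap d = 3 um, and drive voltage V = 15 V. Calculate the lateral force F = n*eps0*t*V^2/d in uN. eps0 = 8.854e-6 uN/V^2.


Step 1: Parameters: n=140, eps0=8.854e-6 uN/V^2, t=45 um, V=15 V, d=3 um
Step 2: V^2 = 225
Step 3: F = 140 * 8.854e-6 * 45 * 225 / 3
F = 4.184 uN


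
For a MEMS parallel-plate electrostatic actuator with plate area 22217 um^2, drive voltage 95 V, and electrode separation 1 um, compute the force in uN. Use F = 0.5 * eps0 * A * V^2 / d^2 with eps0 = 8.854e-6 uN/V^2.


Step 1: Identify parameters.
eps0 = 8.854e-6 uN/V^2, A = 22217 um^2, V = 95 V, d = 1 um
Step 2: Compute V^2 = 95^2 = 9025
Step 3: Compute d^2 = 1^2 = 1
Step 4: F = 0.5 * 8.854e-6 * 22217 * 9025 / 1
F = 887.651 uN


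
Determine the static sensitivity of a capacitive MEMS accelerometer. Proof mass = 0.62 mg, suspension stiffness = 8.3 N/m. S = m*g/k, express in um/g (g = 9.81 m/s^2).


Step 1: Convert mass: m = 0.62 mg = 6.20e-07 kg
Step 2: S = m * g / k = 6.20e-07 * 9.81 / 8.3
Step 3: S = 7.33e-07 m/g
Step 4: Convert to um/g: S = 0.733 um/g


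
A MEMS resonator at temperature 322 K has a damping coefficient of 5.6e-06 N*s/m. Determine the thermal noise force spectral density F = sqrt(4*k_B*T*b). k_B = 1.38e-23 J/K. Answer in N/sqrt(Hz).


Step 1: Compute 4 * k_B * T * b
= 4 * 1.38e-23 * 322 * 5.6e-06
= 9.9537e-26 N^2/Hz
Step 2: F_noise = sqrt(9.9537e-26)
F_noise = 3.15e-13 N/sqrt(Hz)


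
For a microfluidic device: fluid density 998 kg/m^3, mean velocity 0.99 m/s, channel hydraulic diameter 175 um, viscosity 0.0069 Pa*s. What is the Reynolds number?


Step 1: Convert Dh to meters: Dh = 175e-6 m
Step 2: Re = rho * v * Dh / mu
Re = 998 * 0.99 * 175e-6 / 0.0069
Re = 25.058


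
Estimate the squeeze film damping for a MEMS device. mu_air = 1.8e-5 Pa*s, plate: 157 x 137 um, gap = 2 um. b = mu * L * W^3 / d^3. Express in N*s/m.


Step 1: Convert to SI.
L = 157e-6 m, W = 137e-6 m, d = 2e-6 m
Step 2: W^3 = (137e-6)^3 = 2.57e-12 m^3
Step 3: d^3 = (2e-6)^3 = 8.00e-18 m^3
Step 4: b = 1.8e-5 * 157e-6 * 2.57e-12 / 8.00e-18
b = 9.08e-04 N*s/m


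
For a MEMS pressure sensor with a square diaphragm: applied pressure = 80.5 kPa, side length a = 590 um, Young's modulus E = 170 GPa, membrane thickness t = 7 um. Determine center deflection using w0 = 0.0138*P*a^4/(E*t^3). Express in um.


Step 1: Convert pressure to compatible units (E is in GPa, so P in GPa).
P = 80.5 kPa = 80.5e-6 GPa
Step 2: Compute numerator: 0.0138 * P * a^4.
a^4 = 590^4 = 121173610000
numerator = 0.0138 * 80.5e-6 * 121173610000 = 1.346118e+05
Step 3: Compute denominator: E * t^3 = 170 * 7^3 = 58310
Step 4: w0 = numerator / denominator = 1.346118e+05 / 58310 = 2.3086 um


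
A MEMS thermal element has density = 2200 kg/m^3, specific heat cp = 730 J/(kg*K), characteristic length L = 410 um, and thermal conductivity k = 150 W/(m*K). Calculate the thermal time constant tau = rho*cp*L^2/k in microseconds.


Step 1: Convert L to m: L = 410e-6 m
Step 2: L^2 = (410e-6)^2 = 1.681e-07 m^2
Step 3: tau = 2200 * 730 * 1.681e-07 / 150 = 1.79979067e-03 s
Step 4: Convert to microseconds (multiply by 1e6).
tau = 1799.791 us


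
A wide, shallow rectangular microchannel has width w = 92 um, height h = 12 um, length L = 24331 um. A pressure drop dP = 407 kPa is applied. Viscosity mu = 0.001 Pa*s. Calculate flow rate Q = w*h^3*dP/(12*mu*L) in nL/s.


Step 1: Convert all dimensions to SI (meters).
w = 92e-6 m, h = 12e-6 m, L = 24331e-6 m, dP = 407e3 Pa
Step 2: Q = w * h^3 * dP / (12 * mu * L)
Q = 92e-6 * (12e-6)^3 * 407e3 / (12 * 0.001 * 24331e-6) = 2.2160766e-10 m^3/s
Step 3: Convert Q from m^3/s to nL/s (1 m^3 = 1e12 nL, so multiply by 1e12).
Q = 221.608 nL/s


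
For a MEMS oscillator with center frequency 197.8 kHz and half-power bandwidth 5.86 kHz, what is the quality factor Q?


Step 1: Q = f0 / bandwidth
Step 2: Q = 197.8 / 5.86
Q = 33.8


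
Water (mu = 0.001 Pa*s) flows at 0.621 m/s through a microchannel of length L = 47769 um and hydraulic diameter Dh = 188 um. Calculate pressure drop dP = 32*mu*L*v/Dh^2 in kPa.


Step 1: Convert to SI: L = 47769e-6 m, Dh = 188e-6 m
Step 2: dP = 32 * 0.001 * 47769e-6 * 0.621 / (188e-6)^2
Step 3: dP = 26857.90 Pa
Step 4: Convert to kPa: dP = 26.86 kPa


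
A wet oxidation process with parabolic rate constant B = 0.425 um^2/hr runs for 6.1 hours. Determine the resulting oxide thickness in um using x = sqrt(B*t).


Step 1: Compute B*t = 0.425 * 6.1 = 2.5925
Step 2: x = sqrt(2.5925)
x = 1.61 um


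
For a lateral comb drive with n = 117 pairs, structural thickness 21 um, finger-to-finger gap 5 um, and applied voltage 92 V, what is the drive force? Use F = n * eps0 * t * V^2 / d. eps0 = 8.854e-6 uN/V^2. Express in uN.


Step 1: Parameters: n=117, eps0=8.854e-6 uN/V^2, t=21 um, V=92 V, d=5 um
Step 2: V^2 = 8464
Step 3: F = 117 * 8.854e-6 * 21 * 8464 / 5
F = 36.826 uN


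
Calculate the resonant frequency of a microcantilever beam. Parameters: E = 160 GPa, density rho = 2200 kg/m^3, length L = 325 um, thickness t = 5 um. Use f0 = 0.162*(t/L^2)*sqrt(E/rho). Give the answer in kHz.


Step 1: Convert units to SI.
t_SI = 5e-6 m, L_SI = 325e-6 m
Step 2: Calculate sqrt(E/rho).
sqrt(160e9 / 2200) = 8528.03 m/s
Step 3: Compute f0.
f0 = 0.162 * 5e-6 / (325e-6)^2 * 8528.03 = 65398.4 Hz = 65.4 kHz


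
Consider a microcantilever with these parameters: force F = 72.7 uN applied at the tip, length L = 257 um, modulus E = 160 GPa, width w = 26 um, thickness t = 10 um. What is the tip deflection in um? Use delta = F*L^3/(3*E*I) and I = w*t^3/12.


Step 1: Calculate the second moment of area.
I = w * t^3 / 12 = 26 * 10^3 / 12 = 2166.6667 um^4
Step 2: Convert E to consistent units (1 GPa = 1000 uN/um^2).
E = 160 GPa = 160000 uN/um^2
Step 3: Calculate tip deflection.
delta = F * L^3 / (3 * E * I)
delta = 72.7 * 257^3 / (3 * 160000 * 2166.6667)
delta = 1.1866 um


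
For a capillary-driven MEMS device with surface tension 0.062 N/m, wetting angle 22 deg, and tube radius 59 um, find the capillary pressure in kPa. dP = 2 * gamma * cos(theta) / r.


Step 1: cos(22 deg) = 0.9272
Step 2: Convert r to m: r = 59e-6 m
Step 3: dP = 2 * 0.062 * 0.9272 / 59e-6 = 1948.7 Pa
Step 4: Convert Pa to kPa (divide by 1000).
dP = 1.95 kPa


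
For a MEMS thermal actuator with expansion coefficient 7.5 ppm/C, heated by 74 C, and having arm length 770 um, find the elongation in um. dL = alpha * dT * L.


Step 1: Convert CTE: alpha = 7.5 ppm/C = 7.5e-6 /C
Step 2: dL = 7.5e-6 * 74 * 770
dL = 0.4273 um


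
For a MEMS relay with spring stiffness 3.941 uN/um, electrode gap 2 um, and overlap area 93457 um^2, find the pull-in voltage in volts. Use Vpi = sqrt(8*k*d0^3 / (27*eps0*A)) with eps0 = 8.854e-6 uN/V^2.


Step 1: Compute numerator: 8 * k * d0^3 = 8 * 3.941 * 2^3 = 252.224
Step 2: Compute denominator: 27 * eps0 * A = 27 * 8.854e-6 * 93457 = 22.341644
Step 3: Vpi = sqrt(252.224 / 22.341644)
Vpi = 3.36 V


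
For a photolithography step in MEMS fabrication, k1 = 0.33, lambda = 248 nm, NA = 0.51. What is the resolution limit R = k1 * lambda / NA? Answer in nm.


Step 1: Identify values: k1 = 0.33, lambda = 248 nm, NA = 0.51
Step 2: R = k1 * lambda / NA
R = 0.33 * 248 / 0.51
R = 160.5 nm


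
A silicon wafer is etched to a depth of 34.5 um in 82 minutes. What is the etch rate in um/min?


Step 1: Etch rate = depth / time
Step 2: rate = 34.5 / 82
rate = 0.421 um/min


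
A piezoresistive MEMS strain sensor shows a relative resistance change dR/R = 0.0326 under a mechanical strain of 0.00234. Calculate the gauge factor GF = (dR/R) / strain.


Step 1: Identify values.
dR/R = 0.0326, strain = 0.00234
Step 2: GF = (dR/R) / strain = 0.0326 / 0.00234
GF = 13.9


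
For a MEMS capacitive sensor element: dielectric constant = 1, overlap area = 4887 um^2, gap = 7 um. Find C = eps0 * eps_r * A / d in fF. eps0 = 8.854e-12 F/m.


Step 1: Convert area to m^2: A = 4887e-12 m^2
Step 2: Convert gap to m: d = 7e-6 m
Step 3: C = eps0 * eps_r * A / d
C = 8.854e-12 * 1 * 4887e-12 / 7e-6
Step 4: Convert to fF (multiply by 1e15).
C = 6.18 fF


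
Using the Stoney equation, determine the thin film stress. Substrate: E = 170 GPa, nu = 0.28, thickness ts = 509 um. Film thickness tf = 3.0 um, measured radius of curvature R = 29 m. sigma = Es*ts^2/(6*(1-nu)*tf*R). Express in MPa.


Step 1: Compute numerator: Es * ts^2 = 170 * 509^2 = 44043770 (GPa*um^2)
Step 2: Compute denominator (R in um): 6*(1-nu)*tf*R = 6*0.72*3.0*29e6 = 375840000.0 (um^2)
Step 3: sigma (GPa) = 44043770 / 375840000.0 = 1.17188e-01 GPa
Step 4: Convert to MPa (x1000): sigma = 117.2 MPa


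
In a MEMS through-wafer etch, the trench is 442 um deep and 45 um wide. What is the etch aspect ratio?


Step 1: AR = depth / width
Step 2: AR = 442 / 45
AR = 9.8


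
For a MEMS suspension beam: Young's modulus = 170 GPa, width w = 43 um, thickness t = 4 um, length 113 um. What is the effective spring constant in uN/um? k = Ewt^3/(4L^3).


Step 1: Convert E to consistent units (1 GPa = 1000 uN/um^2).
E = 170 GPa = 170000 uN/um^2
Step 2: Compute t^3 = 4^3 = 64
Step 3: Compute L^3 = 113^3 = 1442897
Step 4: k = 170000 * 43 * 64 / (4 * 1442897)
k = 81.0591 uN/um


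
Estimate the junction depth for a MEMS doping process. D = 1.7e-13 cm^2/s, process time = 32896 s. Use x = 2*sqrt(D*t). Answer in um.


Step 1: Compute D*t = 1.7e-13 * 32896 = 5.59232e-09 cm^2
Step 2: sqrt(D*t) = 7.47818e-05 cm
Step 3: x = 2 * 7.47818e-05 cm = 1.495636e-04 cm
Step 4: Convert to um (1 cm = 1e4 um): x = 1.496 um


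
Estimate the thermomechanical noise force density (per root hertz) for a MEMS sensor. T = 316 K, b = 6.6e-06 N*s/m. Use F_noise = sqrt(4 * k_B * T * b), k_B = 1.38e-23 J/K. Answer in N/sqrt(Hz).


Step 1: Compute 4 * k_B * T * b
= 4 * 1.38e-23 * 316 * 6.6e-06
= 1.1513e-25 N^2/Hz
Step 2: F_noise = sqrt(1.1513e-25)
F_noise = 3.39e-13 N/sqrt(Hz)


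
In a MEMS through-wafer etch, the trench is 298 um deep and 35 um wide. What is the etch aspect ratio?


Step 1: AR = depth / width
Step 2: AR = 298 / 35
AR = 8.5


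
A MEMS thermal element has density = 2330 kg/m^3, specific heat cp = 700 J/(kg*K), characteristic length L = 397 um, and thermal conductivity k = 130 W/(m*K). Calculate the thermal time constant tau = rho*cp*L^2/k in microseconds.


Step 1: Convert L to m: L = 397e-6 m
Step 2: L^2 = (397e-6)^2 = 1.57609e-07 m^2
Step 3: tau = 2330 * 700 * 1.57609e-07 / 130 = 1.97738676e-03 s
Step 4: Convert to microseconds (multiply by 1e6).
tau = 1977.387 us


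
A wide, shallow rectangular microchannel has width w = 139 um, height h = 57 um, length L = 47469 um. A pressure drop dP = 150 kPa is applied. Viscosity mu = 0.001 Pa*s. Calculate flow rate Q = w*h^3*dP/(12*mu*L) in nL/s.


Step 1: Convert all dimensions to SI (meters).
w = 139e-6 m, h = 57e-6 m, L = 47469e-6 m, dP = 150e3 Pa
Step 2: Q = w * h^3 * dP / (12 * mu * L)
Q = 139e-6 * (57e-6)^3 * 150e3 / (12 * 0.001 * 47469e-6) = 6.77858892e-09 m^3/s
Step 3: Convert Q from m^3/s to nL/s (1 m^3 = 1e12 nL, so multiply by 1e12).
Q = 6778.589 nL/s


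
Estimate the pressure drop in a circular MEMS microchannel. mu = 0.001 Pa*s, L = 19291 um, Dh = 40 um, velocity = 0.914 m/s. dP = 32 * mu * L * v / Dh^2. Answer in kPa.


Step 1: Convert to SI: L = 19291e-6 m, Dh = 40e-6 m
Step 2: dP = 32 * 0.001 * 19291e-6 * 0.914 / (40e-6)^2
Step 3: dP = 352639.48 Pa
Step 4: Convert to kPa: dP = 352.64 kPa


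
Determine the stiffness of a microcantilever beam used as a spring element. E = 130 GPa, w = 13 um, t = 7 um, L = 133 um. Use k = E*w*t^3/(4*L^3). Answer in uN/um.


Step 1: Convert E to consistent units (1 GPa = 1000 uN/um^2).
E = 130 GPa = 130000 uN/um^2
Step 2: Compute t^3 = 7^3 = 343
Step 3: Compute L^3 = 133^3 = 2352637
Step 4: k = 130000 * 13 * 343 / (4 * 2352637)
k = 61.5979 uN/um


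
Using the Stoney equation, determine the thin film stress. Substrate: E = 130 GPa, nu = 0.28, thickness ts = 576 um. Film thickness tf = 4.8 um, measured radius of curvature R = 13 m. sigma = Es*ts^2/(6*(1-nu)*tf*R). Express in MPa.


Step 1: Compute numerator: Es * ts^2 = 130 * 576^2 = 43130880 (GPa*um^2)
Step 2: Compute denominator (R in um): 6*(1-nu)*tf*R = 6*0.72*4.8*13e6 = 269568000.0 (um^2)
Step 3: sigma (GPa) = 43130880 / 269568000.0 = 1.6e-01 GPa
Step 4: Convert to MPa (x1000): sigma = 160.0 MPa


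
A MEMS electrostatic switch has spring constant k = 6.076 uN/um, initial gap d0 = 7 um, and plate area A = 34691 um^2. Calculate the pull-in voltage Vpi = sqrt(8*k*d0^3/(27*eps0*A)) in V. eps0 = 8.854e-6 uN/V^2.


Step 1: Compute numerator: 8 * k * d0^3 = 8 * 6.076 * 7^3 = 16672.544
Step 2: Compute denominator: 27 * eps0 * A = 27 * 8.854e-6 * 34691 = 8.293161
Step 3: Vpi = sqrt(16672.544 / 8.293161)
Vpi = 44.84 V


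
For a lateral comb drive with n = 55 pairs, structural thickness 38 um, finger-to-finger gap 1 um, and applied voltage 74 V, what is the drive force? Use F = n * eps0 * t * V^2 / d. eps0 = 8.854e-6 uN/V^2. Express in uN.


Step 1: Parameters: n=55, eps0=8.854e-6 uN/V^2, t=38 um, V=74 V, d=1 um
Step 2: V^2 = 5476
Step 3: F = 55 * 8.854e-6 * 38 * 5476 / 1
F = 101.333 uN


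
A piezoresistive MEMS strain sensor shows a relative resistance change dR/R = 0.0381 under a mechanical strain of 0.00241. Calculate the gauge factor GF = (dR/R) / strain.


Step 1: Identify values.
dR/R = 0.0381, strain = 0.00241
Step 2: GF = (dR/R) / strain = 0.0381 / 0.00241
GF = 15.8


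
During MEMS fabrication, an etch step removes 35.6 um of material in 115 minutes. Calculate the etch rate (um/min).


Step 1: Etch rate = depth / time
Step 2: rate = 35.6 / 115
rate = 0.31 um/min


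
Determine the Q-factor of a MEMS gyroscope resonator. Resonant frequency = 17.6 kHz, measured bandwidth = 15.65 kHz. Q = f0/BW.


Step 1: Q = f0 / bandwidth
Step 2: Q = 17.6 / 15.65
Q = 1.1


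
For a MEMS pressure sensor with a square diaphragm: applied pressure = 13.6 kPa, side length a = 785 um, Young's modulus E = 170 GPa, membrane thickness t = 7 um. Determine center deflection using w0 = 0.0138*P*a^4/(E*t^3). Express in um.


Step 1: Convert pressure to compatible units (E is in GPa, so P in GPa).
P = 13.6 kPa = 13.6e-6 GPa
Step 2: Compute numerator: 0.0138 * P * a^4.
a^4 = 785^4 = 379733250625
numerator = 0.0138 * 13.6e-6 * 379733250625 = 7.126834e+04
Step 3: Compute denominator: E * t^3 = 170 * 7^3 = 58310
Step 4: w0 = numerator / denominator = 7.126834e+04 / 58310 = 1.2222 um


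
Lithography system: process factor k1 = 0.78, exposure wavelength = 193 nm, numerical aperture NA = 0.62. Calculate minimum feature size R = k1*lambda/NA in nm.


Step 1: Identify values: k1 = 0.78, lambda = 193 nm, NA = 0.62
Step 2: R = k1 * lambda / NA
R = 0.78 * 193 / 0.62
R = 242.8 nm


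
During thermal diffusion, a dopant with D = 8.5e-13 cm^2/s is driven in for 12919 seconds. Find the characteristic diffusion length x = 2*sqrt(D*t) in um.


Step 1: Compute D*t = 8.5e-13 * 12919 = 1.098115e-08 cm^2
Step 2: sqrt(D*t) = 1.04791e-04 cm
Step 3: x = 2 * 1.04791e-04 cm = 2.09582e-04 cm
Step 4: Convert to um (1 cm = 1e4 um): x = 2.096 um


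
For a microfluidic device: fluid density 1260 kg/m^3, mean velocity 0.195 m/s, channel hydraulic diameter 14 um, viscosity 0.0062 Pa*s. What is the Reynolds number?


Step 1: Convert Dh to meters: Dh = 14e-6 m
Step 2: Re = rho * v * Dh / mu
Re = 1260 * 0.195 * 14e-6 / 0.0062
Re = 0.555


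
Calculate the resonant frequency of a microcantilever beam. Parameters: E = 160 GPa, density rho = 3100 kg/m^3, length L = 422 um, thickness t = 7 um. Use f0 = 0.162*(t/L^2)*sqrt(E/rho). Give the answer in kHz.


Step 1: Convert units to SI.
t_SI = 7e-6 m, L_SI = 422e-6 m
Step 2: Calculate sqrt(E/rho).
sqrt(160e9 / 3100) = 7184.21 m/s
Step 3: Compute f0.
f0 = 0.162 * 7e-6 / (422e-6)^2 * 7184.21 = 45747.5 Hz = 45.75 kHz


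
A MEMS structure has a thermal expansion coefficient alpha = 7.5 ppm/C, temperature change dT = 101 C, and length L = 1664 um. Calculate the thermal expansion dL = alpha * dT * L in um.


Step 1: Convert CTE: alpha = 7.5 ppm/C = 7.5e-6 /C
Step 2: dL = 7.5e-6 * 101 * 1664
dL = 1.2605 um


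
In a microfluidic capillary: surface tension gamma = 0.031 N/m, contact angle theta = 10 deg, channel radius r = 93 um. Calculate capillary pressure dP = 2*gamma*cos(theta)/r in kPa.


Step 1: cos(10 deg) = 0.9848
Step 2: Convert r to m: r = 93e-6 m
Step 3: dP = 2 * 0.031 * 0.9848 / 93e-6 = 656.5 Pa
Step 4: Convert Pa to kPa (divide by 1000).
dP = 0.66 kPa


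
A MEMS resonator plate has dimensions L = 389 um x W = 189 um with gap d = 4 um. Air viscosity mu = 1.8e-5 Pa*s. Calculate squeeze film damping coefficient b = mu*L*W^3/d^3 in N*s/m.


Step 1: Convert to SI.
L = 389e-6 m, W = 189e-6 m, d = 4e-6 m
Step 2: W^3 = (189e-6)^3 = 6.75e-12 m^3
Step 3: d^3 = (4e-6)^3 = 6.40e-17 m^3
Step 4: b = 1.8e-5 * 389e-6 * 6.75e-12 / 6.40e-17
b = 7.39e-04 N*s/m


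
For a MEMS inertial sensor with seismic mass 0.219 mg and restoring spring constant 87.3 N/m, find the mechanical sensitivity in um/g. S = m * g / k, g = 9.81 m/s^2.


Step 1: Convert mass: m = 0.219 mg = 2.19e-07 kg
Step 2: S = m * g / k = 2.19e-07 * 9.81 / 87.3
Step 3: S = 2.46e-08 m/g
Step 4: Convert to um/g: S = 0.025 um/g


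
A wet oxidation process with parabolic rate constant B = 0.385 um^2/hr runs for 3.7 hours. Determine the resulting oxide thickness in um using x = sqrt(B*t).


Step 1: Compute B*t = 0.385 * 3.7 = 1.4245
Step 2: x = sqrt(1.4245)
x = 1.194 um


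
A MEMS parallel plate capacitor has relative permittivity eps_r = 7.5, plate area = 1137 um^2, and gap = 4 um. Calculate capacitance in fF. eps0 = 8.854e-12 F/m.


Step 1: Convert area to m^2: A = 1137e-12 m^2
Step 2: Convert gap to m: d = 4e-6 m
Step 3: C = eps0 * eps_r * A / d
C = 8.854e-12 * 7.5 * 1137e-12 / 4e-6
Step 4: Convert to fF (multiply by 1e15).
C = 18.88 fF


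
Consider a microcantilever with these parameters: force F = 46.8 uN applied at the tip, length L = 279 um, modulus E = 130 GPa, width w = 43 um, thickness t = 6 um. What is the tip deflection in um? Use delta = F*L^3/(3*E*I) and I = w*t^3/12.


Step 1: Calculate the second moment of area.
I = w * t^3 / 12 = 43 * 6^3 / 12 = 774.0 um^4
Step 2: Convert E to consistent units (1 GPa = 1000 uN/um^2).
E = 130 GPa = 130000 uN/um^2
Step 3: Calculate tip deflection.
delta = F * L^3 / (3 * E * I)
delta = 46.8 * 279^3 / (3 * 130000 * 774.0)
delta = 3.3671 um


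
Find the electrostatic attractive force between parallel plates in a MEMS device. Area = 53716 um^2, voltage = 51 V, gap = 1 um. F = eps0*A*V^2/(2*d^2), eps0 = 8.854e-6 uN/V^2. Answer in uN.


Step 1: Identify parameters.
eps0 = 8.854e-6 uN/V^2, A = 53716 um^2, V = 51 V, d = 1 um
Step 2: Compute V^2 = 51^2 = 2601
Step 3: Compute d^2 = 1^2 = 1
Step 4: F = 0.5 * 8.854e-6 * 53716 * 2601 / 1
F = 618.52 uN


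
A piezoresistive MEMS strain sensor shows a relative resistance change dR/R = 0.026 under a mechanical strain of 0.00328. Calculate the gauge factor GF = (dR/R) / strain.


Step 1: Identify values.
dR/R = 0.026, strain = 0.00328
Step 2: GF = (dR/R) / strain = 0.026 / 0.00328
GF = 7.9


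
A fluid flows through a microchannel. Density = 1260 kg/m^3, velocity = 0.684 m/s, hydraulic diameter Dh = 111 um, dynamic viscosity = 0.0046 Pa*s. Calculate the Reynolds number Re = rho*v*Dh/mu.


Step 1: Convert Dh to meters: Dh = 111e-6 m
Step 2: Re = rho * v * Dh / mu
Re = 1260 * 0.684 * 111e-6 / 0.0046
Re = 20.797


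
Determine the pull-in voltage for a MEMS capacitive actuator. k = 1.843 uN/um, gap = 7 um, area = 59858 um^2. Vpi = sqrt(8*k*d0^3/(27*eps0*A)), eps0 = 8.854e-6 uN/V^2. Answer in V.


Step 1: Compute numerator: 8 * k * d0^3 = 8 * 1.843 * 7^3 = 5057.192
Step 2: Compute denominator: 27 * eps0 * A = 27 * 8.854e-6 * 59858 = 14.309534
Step 3: Vpi = sqrt(5057.192 / 14.309534)
Vpi = 18.8 V


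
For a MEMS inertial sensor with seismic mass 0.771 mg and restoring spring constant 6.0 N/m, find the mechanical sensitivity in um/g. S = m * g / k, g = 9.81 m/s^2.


Step 1: Convert mass: m = 0.771 mg = 7.71e-07 kg
Step 2: S = m * g / k = 7.71e-07 * 9.81 / 6.0
Step 3: S = 1.26e-06 m/g
Step 4: Convert to um/g: S = 1.261 um/g


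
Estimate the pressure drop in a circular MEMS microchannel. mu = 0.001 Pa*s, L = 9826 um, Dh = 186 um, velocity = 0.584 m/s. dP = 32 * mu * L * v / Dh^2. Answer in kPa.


Step 1: Convert to SI: L = 9826e-6 m, Dh = 186e-6 m
Step 2: dP = 32 * 0.001 * 9826e-6 * 0.584 / (186e-6)^2
Step 3: dP = 5307.79 Pa
Step 4: Convert to kPa: dP = 5.31 kPa


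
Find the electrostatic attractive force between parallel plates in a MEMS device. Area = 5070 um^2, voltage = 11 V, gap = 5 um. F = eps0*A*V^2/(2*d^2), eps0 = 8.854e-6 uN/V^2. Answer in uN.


Step 1: Identify parameters.
eps0 = 8.854e-6 uN/V^2, A = 5070 um^2, V = 11 V, d = 5 um
Step 2: Compute V^2 = 11^2 = 121
Step 3: Compute d^2 = 5^2 = 25
Step 4: F = 0.5 * 8.854e-6 * 5070 * 121 / 25
F = 0.109 uN


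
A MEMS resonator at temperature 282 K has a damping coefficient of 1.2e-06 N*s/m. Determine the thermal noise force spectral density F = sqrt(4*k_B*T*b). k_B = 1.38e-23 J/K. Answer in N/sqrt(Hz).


Step 1: Compute 4 * k_B * T * b
= 4 * 1.38e-23 * 282 * 1.2e-06
= 1.8680e-26 N^2/Hz
Step 2: F_noise = sqrt(1.8680e-26)
F_noise = 1.37e-13 N/sqrt(Hz)


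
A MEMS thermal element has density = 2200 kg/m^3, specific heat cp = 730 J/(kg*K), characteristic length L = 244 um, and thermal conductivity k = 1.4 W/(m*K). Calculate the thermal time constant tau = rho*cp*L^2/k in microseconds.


Step 1: Convert L to m: L = 244e-6 m
Step 2: L^2 = (244e-6)^2 = 5.9536e-08 m^2
Step 3: tau = 2200 * 730 * 5.9536e-08 / 1.4 = 6.829629714e-02 s
Step 4: Convert to microseconds (multiply by 1e6).
tau = 68296.297 us


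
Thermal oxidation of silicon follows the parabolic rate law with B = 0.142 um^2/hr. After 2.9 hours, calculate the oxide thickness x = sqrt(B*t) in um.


Step 1: Compute B*t = 0.142 * 2.9 = 0.4118
Step 2: x = sqrt(0.4118)
x = 0.642 um


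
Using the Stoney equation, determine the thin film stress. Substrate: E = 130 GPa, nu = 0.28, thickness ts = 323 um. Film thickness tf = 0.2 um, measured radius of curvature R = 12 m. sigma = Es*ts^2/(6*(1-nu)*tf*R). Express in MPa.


Step 1: Compute numerator: Es * ts^2 = 130 * 323^2 = 13562770 (GPa*um^2)
Step 2: Compute denominator (R in um): 6*(1-nu)*tf*R = 6*0.72*0.2*12e6 = 10368000.0 (um^2)
Step 3: sigma (GPa) = 13562770 / 10368000.0 = 1.308138e+00 GPa
Step 4: Convert to MPa (x1000): sigma = 1308.1 MPa


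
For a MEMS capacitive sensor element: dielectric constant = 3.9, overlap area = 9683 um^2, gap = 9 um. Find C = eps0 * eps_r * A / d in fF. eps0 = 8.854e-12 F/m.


Step 1: Convert area to m^2: A = 9683e-12 m^2
Step 2: Convert gap to m: d = 9e-6 m
Step 3: C = eps0 * eps_r * A / d
C = 8.854e-12 * 3.9 * 9683e-12 / 9e-6
Step 4: Convert to fF (multiply by 1e15).
C = 37.15 fF


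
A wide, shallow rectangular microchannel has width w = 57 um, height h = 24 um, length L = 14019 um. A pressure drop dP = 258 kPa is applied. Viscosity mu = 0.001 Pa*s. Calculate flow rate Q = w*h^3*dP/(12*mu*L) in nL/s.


Step 1: Convert all dimensions to SI (meters).
w = 57e-6 m, h = 24e-6 m, L = 14019e-6 m, dP = 258e3 Pa
Step 2: Q = w * h^3 * dP / (12 * mu * L)
Q = 57e-6 * (24e-6)^3 * 258e3 / (12 * 0.001 * 14019e-6) = 1.20845367e-09 m^3/s
Step 3: Convert Q from m^3/s to nL/s (1 m^3 = 1e12 nL, so multiply by 1e12).
Q = 1208.454 nL/s


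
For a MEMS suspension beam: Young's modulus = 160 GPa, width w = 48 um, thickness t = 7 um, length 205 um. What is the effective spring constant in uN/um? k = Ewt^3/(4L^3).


Step 1: Convert E to consistent units (1 GPa = 1000 uN/um^2).
E = 160 GPa = 160000 uN/um^2
Step 2: Compute t^3 = 7^3 = 343
Step 3: Compute L^3 = 205^3 = 8615125
Step 4: k = 160000 * 48 * 343 / (4 * 8615125)
k = 76.4423 uN/um


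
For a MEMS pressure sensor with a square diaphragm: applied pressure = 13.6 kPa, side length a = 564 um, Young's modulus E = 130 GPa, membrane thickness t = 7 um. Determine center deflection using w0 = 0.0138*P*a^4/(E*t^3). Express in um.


Step 1: Convert pressure to compatible units (E is in GPa, so P in GPa).
P = 13.6 kPa = 13.6e-6 GPa
Step 2: Compute numerator: 0.0138 * P * a^4.
a^4 = 564^4 = 101185065216
numerator = 0.0138 * 13.6e-6 * 101185065216 = 1.89904e+04
Step 3: Compute denominator: E * t^3 = 130 * 7^3 = 44590
Step 4: w0 = numerator / denominator = 1.89904e+04 / 44590 = 0.4259 um


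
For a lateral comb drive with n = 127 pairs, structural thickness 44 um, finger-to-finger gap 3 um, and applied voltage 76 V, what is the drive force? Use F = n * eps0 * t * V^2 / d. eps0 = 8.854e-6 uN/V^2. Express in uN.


Step 1: Parameters: n=127, eps0=8.854e-6 uN/V^2, t=44 um, V=76 V, d=3 um
Step 2: V^2 = 5776
Step 3: F = 127 * 8.854e-6 * 44 * 5776 / 3
F = 95.258 uN


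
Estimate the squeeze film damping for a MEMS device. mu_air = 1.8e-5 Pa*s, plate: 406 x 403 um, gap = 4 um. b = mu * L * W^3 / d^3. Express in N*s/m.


Step 1: Convert to SI.
L = 406e-6 m, W = 403e-6 m, d = 4e-6 m
Step 2: W^3 = (403e-6)^3 = 6.55e-11 m^3
Step 3: d^3 = (4e-6)^3 = 6.40e-17 m^3
Step 4: b = 1.8e-5 * 406e-6 * 6.55e-11 / 6.40e-17
b = 7.47e-03 N*s/m


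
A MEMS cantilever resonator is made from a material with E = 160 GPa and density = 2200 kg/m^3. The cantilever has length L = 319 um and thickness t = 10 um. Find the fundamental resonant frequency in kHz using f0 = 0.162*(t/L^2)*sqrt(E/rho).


Step 1: Convert units to SI.
t_SI = 10e-6 m, L_SI = 319e-6 m
Step 2: Calculate sqrt(E/rho).
sqrt(160e9 / 2200) = 8528.03 m/s
Step 3: Compute f0.
f0 = 0.162 * 10e-6 / (319e-6)^2 * 8528.03 = 135763.3 Hz = 135.76 kHz


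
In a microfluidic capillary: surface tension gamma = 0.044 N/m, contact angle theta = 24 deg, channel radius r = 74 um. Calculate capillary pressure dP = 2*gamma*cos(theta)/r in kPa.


Step 1: cos(24 deg) = 0.9135
Step 2: Convert r to m: r = 74e-6 m
Step 3: dP = 2 * 0.044 * 0.9135 / 74e-6 = 1086.3 Pa
Step 4: Convert Pa to kPa (divide by 1000).
dP = 1.09 kPa


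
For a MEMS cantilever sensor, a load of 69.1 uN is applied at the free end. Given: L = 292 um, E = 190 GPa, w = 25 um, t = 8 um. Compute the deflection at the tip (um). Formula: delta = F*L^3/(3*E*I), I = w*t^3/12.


Step 1: Calculate the second moment of area.
I = w * t^3 / 12 = 25 * 8^3 / 12 = 1066.6667 um^4
Step 2: Convert E to consistent units (1 GPa = 1000 uN/um^2).
E = 190 GPa = 190000 uN/um^2
Step 3: Calculate tip deflection.
delta = F * L^3 / (3 * E * I)
delta = 69.1 * 292^3 / (3 * 190000 * 1066.6667)
delta = 2.8296 um


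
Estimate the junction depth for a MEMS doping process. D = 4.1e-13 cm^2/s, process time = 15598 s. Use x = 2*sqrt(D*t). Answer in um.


Step 1: Compute D*t = 4.1e-13 * 15598 = 6.39518e-09 cm^2
Step 2: sqrt(D*t) = 7.99699e-05 cm
Step 3: x = 2 * 7.99699e-05 cm = 1.599398e-04 cm
Step 4: Convert to um (1 cm = 1e4 um): x = 1.599 um


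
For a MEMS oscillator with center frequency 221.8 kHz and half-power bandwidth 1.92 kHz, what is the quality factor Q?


Step 1: Q = f0 / bandwidth
Step 2: Q = 221.8 / 1.92
Q = 115.5


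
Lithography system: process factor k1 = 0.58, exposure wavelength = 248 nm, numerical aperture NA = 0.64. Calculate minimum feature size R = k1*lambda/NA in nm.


Step 1: Identify values: k1 = 0.58, lambda = 248 nm, NA = 0.64
Step 2: R = k1 * lambda / NA
R = 0.58 * 248 / 0.64
R = 224.8 nm


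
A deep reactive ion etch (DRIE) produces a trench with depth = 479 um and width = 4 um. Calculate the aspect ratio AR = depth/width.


Step 1: AR = depth / width
Step 2: AR = 479 / 4
AR = 119.8


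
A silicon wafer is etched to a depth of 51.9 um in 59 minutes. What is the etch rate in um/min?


Step 1: Etch rate = depth / time
Step 2: rate = 51.9 / 59
rate = 0.88 um/min


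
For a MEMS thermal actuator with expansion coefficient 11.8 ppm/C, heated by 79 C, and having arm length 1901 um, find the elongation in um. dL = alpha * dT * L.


Step 1: Convert CTE: alpha = 11.8 ppm/C = 11.8e-6 /C
Step 2: dL = 11.8e-6 * 79 * 1901
dL = 1.7721 um


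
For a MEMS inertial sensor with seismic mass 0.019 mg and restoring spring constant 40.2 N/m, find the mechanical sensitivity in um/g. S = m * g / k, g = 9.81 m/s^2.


Step 1: Convert mass: m = 0.019 mg = 1.90e-08 kg
Step 2: S = m * g / k = 1.90e-08 * 9.81 / 40.2
Step 3: S = 4.64e-09 m/g
Step 4: Convert to um/g: S = 0.005 um/g


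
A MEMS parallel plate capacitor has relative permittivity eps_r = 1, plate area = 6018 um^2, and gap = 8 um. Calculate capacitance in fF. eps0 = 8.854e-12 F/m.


Step 1: Convert area to m^2: A = 6018e-12 m^2
Step 2: Convert gap to m: d = 8e-6 m
Step 3: C = eps0 * eps_r * A / d
C = 8.854e-12 * 1 * 6018e-12 / 8e-6
Step 4: Convert to fF (multiply by 1e15).
C = 6.66 fF


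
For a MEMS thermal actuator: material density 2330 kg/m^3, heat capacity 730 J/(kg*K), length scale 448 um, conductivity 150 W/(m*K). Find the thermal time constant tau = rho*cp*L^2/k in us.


Step 1: Convert L to m: L = 448e-6 m
Step 2: L^2 = (448e-6)^2 = 2.00704e-07 m^2
Step 3: tau = 2330 * 730 * 2.00704e-07 / 150 = 2.2758496e-03 s
Step 4: Convert to microseconds (multiply by 1e6).
tau = 2275.85 us
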